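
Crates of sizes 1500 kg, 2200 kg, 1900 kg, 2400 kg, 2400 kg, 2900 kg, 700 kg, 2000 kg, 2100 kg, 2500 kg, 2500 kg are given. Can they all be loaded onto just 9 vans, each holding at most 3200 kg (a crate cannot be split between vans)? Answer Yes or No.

Total = 23100 kg; ⌈23100/3200⌉ = 8.
9 crates each exceed half the capacity and cannot share a van, forcing at least 9 vans.
The bound of 9 does not rule out 9, but exhaustive search shows no assignment into 9 vans of capacity 3200 kg exists — the minimum is 10.

No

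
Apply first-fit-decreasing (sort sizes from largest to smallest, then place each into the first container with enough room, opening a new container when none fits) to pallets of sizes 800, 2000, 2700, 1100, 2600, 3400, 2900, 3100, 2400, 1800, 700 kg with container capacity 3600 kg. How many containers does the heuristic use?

Sorted descending: 3400, 3100, 2900, 2700, 2600, 2400, 2000, 1800, 1100, 800, 700.
  3400 → container 1 (new)  [load 3400/3600]
  3100 → container 2 (new)  [load 3100/3600]
  2900 → container 3 (new)  [load 2900/3600]
  2700 → container 4 (new)  [load 2700/3600]
  2600 → container 5 (new)  [load 2600/3600]
  2400 → container 6 (new)  [load 2400/3600]
  2000 → container 7 (new)  [load 2000/3600]
  1800 → container 8 (new)  [load 1800/3600]
  1100 → container 6  [load 3500/3600]
  800 → container 4  [load 3500/3600]
  700 → container 3  [load 3600/3600]
8 containers opened.

8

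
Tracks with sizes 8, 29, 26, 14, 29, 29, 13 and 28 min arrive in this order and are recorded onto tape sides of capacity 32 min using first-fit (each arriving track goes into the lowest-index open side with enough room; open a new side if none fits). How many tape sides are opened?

  8 → side 1 (new)  [load 8/32]
  29 → side 2 (new)  [load 29/32]
  26 → side 3 (new)  [load 26/32]
  14 → side 1  [load 22/32]
  29 → side 4 (new)  [load 29/32]
  29 → side 5 (new)  [load 29/32]
  13 → side 6 (new)  [load 13/32]
  28 → side 7 (new)  [load 28/32]
7 tape sides opened.

7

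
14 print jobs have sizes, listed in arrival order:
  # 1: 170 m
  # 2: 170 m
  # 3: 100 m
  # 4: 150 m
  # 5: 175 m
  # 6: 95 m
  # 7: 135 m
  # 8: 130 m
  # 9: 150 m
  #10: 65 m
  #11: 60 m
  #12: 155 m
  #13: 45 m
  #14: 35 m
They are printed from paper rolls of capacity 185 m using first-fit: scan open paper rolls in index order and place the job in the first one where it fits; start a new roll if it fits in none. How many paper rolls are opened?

10

  170 → roll 1 (new)  [load 170/185]
  170 → roll 2 (new)  [load 170/185]
  100 → roll 3 (new)  [load 100/185]
  150 → roll 4 (new)  [load 150/185]
  175 → roll 5 (new)  [load 175/185]
  95 → roll 6 (new)  [load 95/185]
  135 → roll 7 (new)  [load 135/185]
  130 → roll 8 (new)  [load 130/185]
  150 → roll 9 (new)  [load 150/185]
  65 → roll 3  [load 165/185]
  60 → roll 6  [load 155/185]
  155 → roll 10 (new)  [load 155/185]
  45 → roll 7  [load 180/185]
  35 → roll 4  [load 185/185]
10 paper rolls opened.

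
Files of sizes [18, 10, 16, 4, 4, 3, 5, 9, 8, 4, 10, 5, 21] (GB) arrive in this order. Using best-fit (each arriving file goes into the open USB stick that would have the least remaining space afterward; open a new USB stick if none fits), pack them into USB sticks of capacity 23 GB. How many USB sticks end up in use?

  18 → USB stick 1 (new)  [load 18/23]
  10 → USB stick 2 (new)  [load 10/23]
  16 → USB stick 3 (new)  [load 16/23]
  4 → USB stick 1  [load 22/23]
  4 → USB stick 3  [load 20/23]
  3 → USB stick 3  [load 23/23]
  5 → USB stick 2  [load 15/23]
  9 → USB stick 4 (new)  [load 9/23]
  8 → USB stick 2  [load 23/23]
  4 → USB stick 4  [load 13/23]
  10 → USB stick 4  [load 23/23]
  5 → USB stick 5 (new)  [load 5/23]
  21 → USB stick 6 (new)  [load 21/23]
6 USB sticks opened.

6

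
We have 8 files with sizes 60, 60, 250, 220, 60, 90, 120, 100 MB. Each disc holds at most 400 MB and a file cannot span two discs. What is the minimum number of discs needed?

3

Total = 250 + 220 + 120 + 100 + 90 + 60 + 60 + 60 = 960 MB.
Lower bound: ⌈960/400⌉ = 3 discs.
A packing using 3 discs:
  disc 1: 250 + 120 = 370
  disc 2: 220 + 100 + 60 = 380
  disc 3: 90 + 60 + 60 = 210
This matches the lower bound, so 3 is optimal.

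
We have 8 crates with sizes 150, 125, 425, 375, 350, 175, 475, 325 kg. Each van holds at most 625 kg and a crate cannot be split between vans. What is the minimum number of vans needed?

Total = 475 + 425 + 375 + 350 + 325 + 175 + 150 + 125 = 2400 kg.
Lower bound: ⌈2400/625⌉ = 4 vans.
Also, 5 crates each exceed 625/2 kg, and no two of those can share a van, so at least 5 vans are needed.
A packing using 5 vans:
  van 1: 475 + 150 = 625
  van 2: 425 + 175 = 600
  van 3: 375 + 125 = 500
  van 4: 350 = 350
  van 5: 325 = 325
This matches the lower bound, so 5 is optimal.

5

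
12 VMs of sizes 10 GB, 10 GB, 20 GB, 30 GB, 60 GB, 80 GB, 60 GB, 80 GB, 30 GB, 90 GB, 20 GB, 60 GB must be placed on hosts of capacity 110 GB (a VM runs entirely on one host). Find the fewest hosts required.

6

Total = 90 + 80 + 80 + 60 + 60 + 60 + 30 + 30 + 20 + 20 + 10 + 10 = 550 GB.
Lower bound: ⌈550/110⌉ = 5 hosts.
Also, 6 VMs each exceed 55 GB, and no two of those can share a host, so at least 6 hosts are needed.
A packing using 6 hosts:
  host 1: 90 + 20 = 110
  host 2: 80 + 30 = 110
  host 3: 80 + 30 = 110
  host 4: 60 + 20 + 10 + 10 = 100
  host 5: 60 = 60
  host 6: 60 = 60
This matches the lower bound, so 6 is optimal.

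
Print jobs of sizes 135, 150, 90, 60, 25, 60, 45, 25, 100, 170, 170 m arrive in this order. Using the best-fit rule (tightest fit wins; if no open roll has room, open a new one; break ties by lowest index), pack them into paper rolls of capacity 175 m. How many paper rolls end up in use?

  135 → roll 1 (new)  [load 135/175]
  150 → roll 2 (new)  [load 150/175]
  90 → roll 3 (new)  [load 90/175]
  60 → roll 3  [load 150/175]
  25 → roll 2  [load 175/175]
  60 → roll 4 (new)  [load 60/175]
  45 → roll 4  [load 105/175]
  25 → roll 3  [load 175/175]
  100 → roll 5 (new)  [load 100/175]
  170 → roll 6 (new)  [load 170/175]
  170 → roll 7 (new)  [load 170/175]
7 paper rolls opened.

7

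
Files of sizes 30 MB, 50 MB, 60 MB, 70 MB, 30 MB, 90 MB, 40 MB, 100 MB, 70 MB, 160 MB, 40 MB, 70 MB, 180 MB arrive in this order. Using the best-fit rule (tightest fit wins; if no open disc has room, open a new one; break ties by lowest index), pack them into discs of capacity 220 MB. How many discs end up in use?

  30 → disc 1 (new)  [load 30/220]
  50 → disc 1  [load 80/220]
  60 → disc 1  [load 140/220]
  70 → disc 1  [load 210/220]
  30 → disc 2 (new)  [load 30/220]
  90 → disc 2  [load 120/220]
  40 → disc 2  [load 160/220]
  100 → disc 3 (new)  [load 100/220]
  70 → disc 3  [load 170/220]
  160 → disc 4 (new)  [load 160/220]
  40 → disc 3  [load 210/220]
  70 → disc 5 (new)  [load 70/220]
  180 → disc 6 (new)  [load 180/220]
6 discs opened.

6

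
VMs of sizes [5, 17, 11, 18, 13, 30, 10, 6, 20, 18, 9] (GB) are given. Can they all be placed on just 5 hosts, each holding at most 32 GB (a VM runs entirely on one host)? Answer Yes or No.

Total = 157 GB; ⌈157/32⌉ = 5.
The bound of 5 does not rule out 5, but exhaustive search shows no assignment into 5 hosts of capacity 32 GB exists — the minimum is 6.

No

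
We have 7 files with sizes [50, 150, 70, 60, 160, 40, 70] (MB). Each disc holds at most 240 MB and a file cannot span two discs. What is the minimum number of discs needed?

3

Total = 160 + 150 + 70 + 70 + 60 + 50 + 40 = 600 MB.
Lower bound: ⌈600/240⌉ = 3 discs.
A packing using 3 discs:
  disc 1: 160 + 70 = 230
  disc 2: 150 + 70 = 220
  disc 3: 60 + 50 + 40 = 150
This matches the lower bound, so 3 is optimal.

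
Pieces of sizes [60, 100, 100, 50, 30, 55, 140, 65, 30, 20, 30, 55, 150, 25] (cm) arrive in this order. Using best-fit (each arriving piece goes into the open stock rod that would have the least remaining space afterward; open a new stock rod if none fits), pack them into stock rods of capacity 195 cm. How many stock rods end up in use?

  60 → stock rod 1 (new)  [load 60/195]
  100 → stock rod 1  [load 160/195]
  100 → stock rod 2 (new)  [load 100/195]
  50 → stock rod 2  [load 150/195]
  30 → stock rod 1  [load 190/195]
  55 → stock rod 3 (new)  [load 55/195]
  140 → stock rod 3  [load 195/195]
  65 → stock rod 4 (new)  [load 65/195]
  30 → stock rod 2  [load 180/195]
  20 → stock rod 4  [load 85/195]
  30 → stock rod 4  [load 115/195]
  55 → stock rod 4  [load 170/195]
  150 → stock rod 5 (new)  [load 150/195]
  25 → stock rod 4  [load 195/195]
5 stock rods opened.

5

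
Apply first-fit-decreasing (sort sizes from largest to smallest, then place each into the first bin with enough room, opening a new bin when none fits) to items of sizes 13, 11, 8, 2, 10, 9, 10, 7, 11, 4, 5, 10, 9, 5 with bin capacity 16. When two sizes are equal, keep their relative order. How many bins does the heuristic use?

Sorted descending: 13, 11, 11, 10, 10, 10, 9, 9, 8, 7, 5, 5, 4, 2.
  13 → bin 1 (new)  [load 13/16]
  11 → bin 2 (new)  [load 11/16]
  11 → bin 3 (new)  [load 11/16]
  10 → bin 4 (new)  [load 10/16]
  10 → bin 5 (new)  [load 10/16]
  10 → bin 6 (new)  [load 10/16]
  9 → bin 7 (new)  [load 9/16]
  9 → bin 8 (new)  [load 9/16]
  8 → bin 9 (new)  [load 8/16]
  7 → bin 7  [load 16/16]
  5 → bin 2  [load 16/16]
  5 → bin 3  [load 16/16]
  4 → bin 4  [load 14/16]
  2 → bin 1  [load 15/16]
9 bins opened.

9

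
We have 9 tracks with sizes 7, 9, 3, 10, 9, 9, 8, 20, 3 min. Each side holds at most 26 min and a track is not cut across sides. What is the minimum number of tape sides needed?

Total = 20 + 10 + 9 + 9 + 9 + 8 + 7 + 3 + 3 = 78 min.
Lower bound: ⌈78/26⌉ = 3 tape sides.
A packing using 3 tape sides:
  side 1: 20 + 3 + 3 = 26
  side 2: 10 + 9 + 7 = 26
  side 3: 9 + 9 + 8 = 26
This matches the lower bound, so 3 is optimal.

3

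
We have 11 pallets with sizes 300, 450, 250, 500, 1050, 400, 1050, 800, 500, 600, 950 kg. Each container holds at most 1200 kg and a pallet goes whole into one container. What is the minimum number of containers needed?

7

Total = 1050 + 1050 + 950 + 800 + 600 + 500 + 500 + 450 + 400 + 300 + 250 = 6850 kg.
Lower bound: ⌈6850/1200⌉ = 6 containers.
A packing using 7 containers:
  container 1: 1050 = 1050
  container 2: 1050 = 1050
  container 3: 950 + 250 = 1200
  container 4: 800 + 400 = 1200
  container 5: 600 + 500 = 1100
  container 6: 500 + 450 = 950
  container 7: 300 = 300
No arrangement into 6 containers stays within capacity, so 7 is optimal.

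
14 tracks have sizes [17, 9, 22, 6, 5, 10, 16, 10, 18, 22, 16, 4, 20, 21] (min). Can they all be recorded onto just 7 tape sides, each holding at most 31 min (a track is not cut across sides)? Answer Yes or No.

Total = 196 min; ⌈196/31⌉ = 7.
8 tracks each exceed half the capacity and cannot share a side, forcing at least 8 tape sides.
At least 8 tape sides are required, but only 7 are allowed.

No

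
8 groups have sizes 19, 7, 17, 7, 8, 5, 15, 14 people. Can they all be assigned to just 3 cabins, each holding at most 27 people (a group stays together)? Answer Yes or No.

No

Total = 92 people; ⌈92/27⌉ = 4.
At least 4 cabins are required, but only 3 are allowed.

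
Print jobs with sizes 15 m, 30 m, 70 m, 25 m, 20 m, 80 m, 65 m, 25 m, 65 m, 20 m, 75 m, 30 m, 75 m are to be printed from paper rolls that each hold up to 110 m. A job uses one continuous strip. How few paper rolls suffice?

6

Total = 80 + 75 + 75 + 70 + 65 + 65 + 30 + 30 + 25 + 25 + 20 + 20 + 15 = 595 m.
Lower bound: ⌈595/110⌉ = 6 paper rolls.
A packing using 6 paper rolls:
  roll 1: 80 + 30 = 110
  roll 2: 75 + 30 = 105
  roll 3: 75 + 25 = 100
  roll 4: 70 + 25 + 15 = 110
  roll 5: 65 + 20 + 20 = 105
  roll 6: 65 = 65
This matches the lower bound, so 6 is optimal.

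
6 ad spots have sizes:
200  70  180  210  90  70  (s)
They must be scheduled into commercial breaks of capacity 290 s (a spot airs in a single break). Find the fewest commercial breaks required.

3

Total = 210 + 200 + 180 + 90 + 70 + 70 = 820 s.
Lower bound: ⌈820/290⌉ = 3 commercial breaks.
A packing using 3 commercial breaks:
  break 1: 210 + 70 = 280
  break 2: 200 + 90 = 290
  break 3: 180 + 70 = 250
This matches the lower bound, so 3 is optimal.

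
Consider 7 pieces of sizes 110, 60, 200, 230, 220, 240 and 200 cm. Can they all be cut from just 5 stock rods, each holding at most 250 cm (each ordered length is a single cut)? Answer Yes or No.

Total = 1260 cm; ⌈1260/250⌉ = 6.
At least 6 stock rods are required, but only 5 are allowed.

No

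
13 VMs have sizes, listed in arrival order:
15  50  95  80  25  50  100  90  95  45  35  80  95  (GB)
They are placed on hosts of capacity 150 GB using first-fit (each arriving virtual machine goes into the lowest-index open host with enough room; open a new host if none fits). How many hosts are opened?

  15 → host 1 (new)  [load 15/150]
  50 → host 1  [load 65/150]
  95 → host 2 (new)  [load 95/150]
  80 → host 1  [load 145/150]
  25 → host 2  [load 120/150]
  50 → host 3 (new)  [load 50/150]
  100 → host 3  [load 150/150]
  90 → host 4 (new)  [load 90/150]
  95 → host 5 (new)  [load 95/150]
  45 → host 4  [load 135/150]
  35 → host 5  [load 130/150]
  80 → host 6 (new)  [load 80/150]
  95 → host 7 (new)  [load 95/150]
7 hosts opened.

7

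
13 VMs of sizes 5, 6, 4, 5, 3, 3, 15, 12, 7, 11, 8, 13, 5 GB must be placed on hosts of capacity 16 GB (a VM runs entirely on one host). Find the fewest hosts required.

7

Total = 15 + 13 + 12 + 11 + 8 + 7 + 6 + 5 + 5 + 5 + 4 + 3 + 3 = 97 GB.
Lower bound: ⌈97/16⌉ = 7 hosts.
A packing using 7 hosts:
  host 1: 15 = 15
  host 2: 13 + 3 = 16
  host 3: 12 + 4 = 16
  host 4: 11 + 5 = 16
  host 5: 8 + 7 = 15
  host 6: 6 + 5 + 5 = 16
  host 7: 3 = 3
This matches the lower bound, so 7 is optimal.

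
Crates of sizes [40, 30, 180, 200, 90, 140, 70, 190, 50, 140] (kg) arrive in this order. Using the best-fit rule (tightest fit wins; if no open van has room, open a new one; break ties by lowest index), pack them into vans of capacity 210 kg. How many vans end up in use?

6

  40 → van 1 (new)  [load 40/210]
  30 → van 1  [load 70/210]
  180 → van 2 (new)  [load 180/210]
  200 → van 3 (new)  [load 200/210]
  90 → van 1  [load 160/210]
  140 → van 4 (new)  [load 140/210]
  70 → van 4  [load 210/210]
  190 → van 5 (new)  [load 190/210]
  50 → van 1  [load 210/210]
  140 → van 6 (new)  [load 140/210]
6 vans opened.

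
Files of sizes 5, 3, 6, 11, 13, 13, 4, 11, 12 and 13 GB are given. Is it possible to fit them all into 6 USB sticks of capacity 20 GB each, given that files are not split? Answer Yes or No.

A valid assignment using 6 USB sticks:
  USB stick 1: 13 + 6 = 19
  USB stick 2: 13 + 5 = 18
  USB stick 3: 13 + 4 + 3 = 20
  USB stick 4: 12 = 12
  USB stick 5: 11 = 11
  USB stick 6: 11 = 11
Every load is within 20 GB, so 6 USB sticks suffice.

Yes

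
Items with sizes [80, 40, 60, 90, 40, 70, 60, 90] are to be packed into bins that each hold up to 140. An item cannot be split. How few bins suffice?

4

Total = 90 + 90 + 80 + 70 + 60 + 60 + 40 + 40 = 530.
Lower bound: ⌈530/140⌉ = 4 bins.
A packing using 4 bins:
  bin 1: 90 + 40 = 130
  bin 2: 90 + 40 = 130
  bin 3: 80 + 60 = 140
  bin 4: 70 + 60 = 130
This matches the lower bound, so 4 is optimal.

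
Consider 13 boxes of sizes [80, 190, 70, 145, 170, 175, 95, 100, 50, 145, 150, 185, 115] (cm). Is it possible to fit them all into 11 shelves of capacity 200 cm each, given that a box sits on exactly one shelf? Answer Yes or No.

A valid assignment using 10 shelves:
  shelf 1: 190 = 190
  shelf 2: 185 = 185
  shelf 3: 175 = 175
  shelf 4: 170 = 170
  shelf 5: 150 + 50 = 200
  shelf 6: 145 = 145
  shelf 7: 145 = 145
  shelf 8: 115 + 80 = 195
  shelf 9: 100 + 95 = 195
  shelf 10: 70 = 70
That uses only 10 ≤ 11, so 11 shelves are enough.

Yes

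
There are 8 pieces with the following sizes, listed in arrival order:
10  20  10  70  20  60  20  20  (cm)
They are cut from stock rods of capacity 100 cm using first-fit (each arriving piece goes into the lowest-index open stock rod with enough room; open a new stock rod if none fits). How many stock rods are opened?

  10 → stock rod 1 (new)  [load 10/100]
  20 → stock rod 1  [load 30/100]
  10 → stock rod 1  [load 40/100]
  70 → stock rod 2 (new)  [load 70/100]
  20 → stock rod 1  [load 60/100]
  60 → stock rod 3 (new)  [load 60/100]
  20 → stock rod 1  [load 80/100]
  20 → stock rod 1  [load 100/100]
3 stock rods opened.

3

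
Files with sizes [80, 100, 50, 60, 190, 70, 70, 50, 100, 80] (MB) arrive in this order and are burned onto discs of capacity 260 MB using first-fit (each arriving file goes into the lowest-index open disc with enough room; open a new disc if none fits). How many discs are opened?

4

  80 → disc 1 (new)  [load 80/260]
  100 → disc 1  [load 180/260]
  50 → disc 1  [load 230/260]
  60 → disc 2 (new)  [load 60/260]
  190 → disc 2  [load 250/260]
  70 → disc 3 (new)  [load 70/260]
  70 → disc 3  [load 140/260]
  50 → disc 3  [load 190/260]
  100 → disc 4 (new)  [load 100/260]
  80 → disc 4  [load 180/260]
4 discs opened.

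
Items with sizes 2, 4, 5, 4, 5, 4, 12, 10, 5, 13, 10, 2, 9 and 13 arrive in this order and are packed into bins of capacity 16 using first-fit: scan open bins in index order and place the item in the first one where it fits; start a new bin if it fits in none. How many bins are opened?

8

  2 → bin 1 (new)  [load 2/16]
  4 → bin 1  [load 6/16]
  5 → bin 1  [load 11/16]
  4 → bin 1  [load 15/16]
  5 → bin 2 (new)  [load 5/16]
  4 → bin 2  [load 9/16]
  12 → bin 3 (new)  [load 12/16]
  10 → bin 4 (new)  [load 10/16]
  5 → bin 2  [load 14/16]
  13 → bin 5 (new)  [load 13/16]
  10 → bin 6 (new)  [load 10/16]
  2 → bin 2  [load 16/16]
  9 → bin 7 (new)  [load 9/16]
  13 → bin 8 (new)  [load 13/16]
8 bins opened.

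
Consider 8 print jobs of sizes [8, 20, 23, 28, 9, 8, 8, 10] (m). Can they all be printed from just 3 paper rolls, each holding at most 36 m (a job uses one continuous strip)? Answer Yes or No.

Total = 114 m; ⌈114/36⌉ = 4.
At least 4 paper rolls are required, but only 3 are allowed.

No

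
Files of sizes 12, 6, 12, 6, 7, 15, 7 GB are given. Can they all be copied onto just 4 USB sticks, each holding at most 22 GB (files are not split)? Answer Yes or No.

A valid assignment using 4 USB sticks:
  USB stick 1: 15 + 7 = 22
  USB stick 2: 12 + 7 = 19
  USB stick 3: 12 + 6 = 18
  USB stick 4: 6 = 6
Every load is within 22 GB, so 4 USB sticks suffice.

Yes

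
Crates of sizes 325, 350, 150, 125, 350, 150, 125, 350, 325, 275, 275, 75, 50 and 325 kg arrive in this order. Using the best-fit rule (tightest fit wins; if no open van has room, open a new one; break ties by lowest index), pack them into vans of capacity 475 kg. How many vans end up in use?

  325 → van 1 (new)  [load 325/475]
  350 → van 2 (new)  [load 350/475]
  150 → van 1  [load 475/475]
  125 → van 2  [load 475/475]
  350 → van 3 (new)  [load 350/475]
  150 → van 4 (new)  [load 150/475]
  125 → van 3  [load 475/475]
  350 → van 5 (new)  [load 350/475]
  325 → van 4  [load 475/475]
  275 → van 6 (new)  [load 275/475]
  275 → van 7 (new)  [load 275/475]
  75 → van 5  [load 425/475]
  50 → van 5  [load 475/475]
  325 → van 8 (new)  [load 325/475]
8 vans opened.

8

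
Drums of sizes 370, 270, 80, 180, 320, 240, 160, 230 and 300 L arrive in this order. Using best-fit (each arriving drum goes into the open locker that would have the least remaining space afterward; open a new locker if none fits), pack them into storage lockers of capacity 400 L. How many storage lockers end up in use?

  370 → locker 1 (new)  [load 370/400]
  270 → locker 2 (new)  [load 270/400]
  80 → locker 2  [load 350/400]
  180 → locker 3 (new)  [load 180/400]
  320 → locker 4 (new)  [load 320/400]
  240 → locker 5 (new)  [load 240/400]
  160 → locker 5  [load 400/400]
  230 → locker 6 (new)  [load 230/400]
  300 → locker 7 (new)  [load 300/400]
7 storage lockers opened.

7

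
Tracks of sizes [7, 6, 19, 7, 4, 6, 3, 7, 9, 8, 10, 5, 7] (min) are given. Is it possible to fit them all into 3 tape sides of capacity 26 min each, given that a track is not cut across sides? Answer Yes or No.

No

Total = 98 min; ⌈98/26⌉ = 4.
At least 4 tape sides are required, but only 3 are allowed.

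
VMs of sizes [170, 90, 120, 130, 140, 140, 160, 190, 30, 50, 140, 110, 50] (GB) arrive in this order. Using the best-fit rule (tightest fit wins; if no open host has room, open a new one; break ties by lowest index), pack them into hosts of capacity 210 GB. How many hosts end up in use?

  170 → host 1 (new)  [load 170/210]
  90 → host 2 (new)  [load 90/210]
  120 → host 2  [load 210/210]
  130 → host 3 (new)  [load 130/210]
  140 → host 4 (new)  [load 140/210]
  140 → host 5 (new)  [load 140/210]
  160 → host 6 (new)  [load 160/210]
  190 → host 7 (new)  [load 190/210]
  30 → host 1  [load 200/210]
  50 → host 6  [load 210/210]
  140 → host 8 (new)  [load 140/210]
  110 → host 9 (new)  [load 110/210]
  50 → host 4  [load 190/210]
9 hosts opened.

9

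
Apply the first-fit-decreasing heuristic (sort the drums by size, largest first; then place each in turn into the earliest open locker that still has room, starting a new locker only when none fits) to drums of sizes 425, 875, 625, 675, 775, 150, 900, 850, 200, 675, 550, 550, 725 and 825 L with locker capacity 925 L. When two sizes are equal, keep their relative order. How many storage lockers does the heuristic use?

12

Sorted descending: 900, 875, 850, 825, 775, 725, 675, 675, 625, 550, 550, 425, 200, 150.
  900 → locker 1 (new)  [load 900/925]
  875 → locker 2 (new)  [load 875/925]
  850 → locker 3 (new)  [load 850/925]
  825 → locker 4 (new)  [load 825/925]
  775 → locker 5 (new)  [load 775/925]
  725 → locker 6 (new)  [load 725/925]
  675 → locker 7 (new)  [load 675/925]
  675 → locker 8 (new)  [load 675/925]
  625 → locker 9 (new)  [load 625/925]
  550 → locker 10 (new)  [load 550/925]
  550 → locker 11 (new)  [load 550/925]
  425 → locker 12 (new)  [load 425/925]
  200 → locker 6  [load 925/925]
  150 → locker 5  [load 925/925]
12 storage lockers opened.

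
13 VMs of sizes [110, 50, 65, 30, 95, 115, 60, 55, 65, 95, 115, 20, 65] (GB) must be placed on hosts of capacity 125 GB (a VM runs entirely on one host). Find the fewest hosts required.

8

Total = 115 + 115 + 110 + 95 + 95 + 65 + 65 + 65 + 60 + 55 + 50 + 30 + 20 = 940 GB.
Lower bound: ⌈940/125⌉ = 8 hosts.
A packing using 8 hosts:
  host 1: 115 = 115
  host 2: 115 = 115
  host 3: 110 = 110
  host 4: 95 + 30 = 125
  host 5: 95 + 20 = 115
  host 6: 65 + 60 = 125
  host 7: 65 + 55 = 120
  host 8: 65 + 50 = 115
This matches the lower bound, so 8 is optimal.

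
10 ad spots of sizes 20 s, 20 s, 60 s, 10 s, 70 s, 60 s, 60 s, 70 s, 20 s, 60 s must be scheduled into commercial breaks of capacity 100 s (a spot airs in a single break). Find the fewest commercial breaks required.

Total = 70 + 70 + 60 + 60 + 60 + 60 + 20 + 20 + 20 + 10 = 450 s.
Lower bound: ⌈450/100⌉ = 5 commercial breaks.
Also, 6 ad spots each exceed 50 s, and no two of those can share a break, so at least 6 commercial breaks are needed.
A packing using 6 commercial breaks:
  break 1: 70 + 20 + 10 = 100
  break 2: 70 + 20 = 90
  break 3: 60 + 20 = 80
  break 4: 60 = 60
  break 5: 60 = 60
  break 6: 60 = 60
This matches the lower bound, so 6 is optimal.

6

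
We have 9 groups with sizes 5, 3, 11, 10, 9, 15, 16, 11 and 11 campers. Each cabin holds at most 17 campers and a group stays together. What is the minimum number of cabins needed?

7

Total = 16 + 15 + 11 + 11 + 11 + 10 + 9 + 5 + 3 = 91 campers.
Lower bound: ⌈91/17⌉ = 6 cabins.
Also, 7 groups each exceed 17/2 campers, and no two of those can share a cabin, so at least 7 cabins are needed.
A packing using 7 cabins:
  cabin 1: 16 = 16
  cabin 2: 15 = 15
  cabin 3: 11 + 5 = 16
  cabin 4: 11 + 3 = 14
  cabin 5: 11 = 11
  cabin 6: 10 = 10
  cabin 7: 9 = 9
This matches the lower bound, so 7 is optimal.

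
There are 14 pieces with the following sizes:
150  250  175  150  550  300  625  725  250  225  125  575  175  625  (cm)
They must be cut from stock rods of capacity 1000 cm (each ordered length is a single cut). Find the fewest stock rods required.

Total = 725 + 625 + 625 + 575 + 550 + 300 + 250 + 250 + 225 + 175 + 175 + 150 + 150 + 125 = 4900 cm.
Lower bound: ⌈4900/1000⌉ = 5 stock rods.
A packing using 5 stock rods:
  stock rod 1: 725 + 250 = 975
  stock rod 2: 625 + 300 = 925
  stock rod 3: 625 + 225 + 150 = 1000
  stock rod 4: 575 + 250 + 175 = 1000
  stock rod 5: 550 + 175 + 150 + 125 = 1000
This matches the lower bound, so 5 is optimal.

5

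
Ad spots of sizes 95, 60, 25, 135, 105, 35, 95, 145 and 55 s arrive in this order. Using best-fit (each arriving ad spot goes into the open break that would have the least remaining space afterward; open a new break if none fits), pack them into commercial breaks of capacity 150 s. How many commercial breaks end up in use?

6

  95 → break 1 (new)  [load 95/150]
  60 → break 2 (new)  [load 60/150]
  25 → break 1  [load 120/150]
  135 → break 3 (new)  [load 135/150]
  105 → break 4 (new)  [load 105/150]
  35 → break 4  [load 140/150]
  95 → break 5 (new)  [load 95/150]
  145 → break 6 (new)  [load 145/150]
  55 → break 5  [load 150/150]
6 commercial breaks opened.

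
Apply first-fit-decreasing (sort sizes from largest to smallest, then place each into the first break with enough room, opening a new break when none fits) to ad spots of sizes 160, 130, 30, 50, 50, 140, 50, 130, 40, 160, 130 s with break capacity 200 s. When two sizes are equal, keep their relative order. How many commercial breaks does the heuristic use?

Sorted descending: 160, 160, 140, 130, 130, 130, 50, 50, 50, 40, 30.
  160 → break 1 (new)  [load 160/200]
  160 → break 2 (new)  [load 160/200]
  140 → break 3 (new)  [load 140/200]
  130 → break 4 (new)  [load 130/200]
  130 → break 5 (new)  [load 130/200]
  130 → break 6 (new)  [load 130/200]
  50 → break 3  [load 190/200]
  50 → break 4  [load 180/200]
  50 → break 5  [load 180/200]
  40 → break 1  [load 200/200]
  30 → break 2  [load 190/200]
6 commercial breaks opened.

6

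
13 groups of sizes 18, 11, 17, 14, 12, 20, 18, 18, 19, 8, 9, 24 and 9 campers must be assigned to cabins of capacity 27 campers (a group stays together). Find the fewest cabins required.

Total = 24 + 20 + 19 + 18 + 18 + 18 + 17 + 14 + 12 + 11 + 9 + 9 + 8 = 197 campers.
Lower bound: ⌈197/27⌉ = 8 cabins.
A packing using 9 cabins:
  cabin 1: 24 = 24
  cabin 2: 20 = 20
  cabin 3: 19 + 8 = 27
  cabin 4: 18 + 9 = 27
  cabin 5: 18 + 9 = 27
  cabin 6: 18 = 18
  cabin 7: 17 = 17
  cabin 8: 14 + 12 = 26
  cabin 9: 11 = 11
No arrangement into 8 cabins stays within capacity, so 9 is optimal.

9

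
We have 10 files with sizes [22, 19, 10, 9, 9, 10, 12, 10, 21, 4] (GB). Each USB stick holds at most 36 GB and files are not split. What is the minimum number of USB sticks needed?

4

Total = 22 + 21 + 19 + 12 + 10 + 10 + 10 + 9 + 9 + 4 = 126 GB.
Lower bound: ⌈126/36⌉ = 4 USB sticks.
A packing using 4 USB sticks:
  USB stick 1: 22 + 12 = 34
  USB stick 2: 21 + 10 + 4 = 35
  USB stick 3: 19 + 10 = 29
  USB stick 4: 10 + 9 + 9 = 28
This matches the lower bound, so 4 is optimal.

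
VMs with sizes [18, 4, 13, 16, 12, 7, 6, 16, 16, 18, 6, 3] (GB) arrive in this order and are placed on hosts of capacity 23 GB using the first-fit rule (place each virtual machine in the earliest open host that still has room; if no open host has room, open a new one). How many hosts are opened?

7

  18 → host 1 (new)  [load 18/23]
  4 → host 1  [load 22/23]
  13 → host 2 (new)  [load 13/23]
  16 → host 3 (new)  [load 16/23]
  12 → host 4 (new)  [load 12/23]
  7 → host 2  [load 20/23]
  6 → host 3  [load 22/23]
  16 → host 5 (new)  [load 16/23]
  16 → host 6 (new)  [load 16/23]
  18 → host 7 (new)  [load 18/23]
  6 → host 4  [load 18/23]
  3 → host 2  [load 23/23]
7 hosts opened.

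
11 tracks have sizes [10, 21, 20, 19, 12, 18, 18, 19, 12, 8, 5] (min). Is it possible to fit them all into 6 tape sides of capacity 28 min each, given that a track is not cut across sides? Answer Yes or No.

Total = 162 min; ⌈162/28⌉ = 6.
The bound of 6 does not rule out 6, but exhaustive search shows no assignment into 6 tape sides of capacity 28 min exists — the minimum is 7.

No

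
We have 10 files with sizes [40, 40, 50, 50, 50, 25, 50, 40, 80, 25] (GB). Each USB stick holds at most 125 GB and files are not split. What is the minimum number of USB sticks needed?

Total = 80 + 50 + 50 + 50 + 50 + 40 + 40 + 40 + 25 + 25 = 450 GB.
Lower bound: ⌈450/125⌉ = 4 USB sticks.
A packing using 4 USB sticks:
  USB stick 1: 80 + 40 = 120
  USB stick 2: 50 + 50 + 25 = 125
  USB stick 3: 50 + 50 + 25 = 125
  USB stick 4: 40 + 40 = 80
This matches the lower bound, so 4 is optimal.

4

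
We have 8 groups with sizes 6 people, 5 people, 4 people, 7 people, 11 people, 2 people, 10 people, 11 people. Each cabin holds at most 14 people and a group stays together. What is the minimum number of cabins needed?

Total = 11 + 11 + 10 + 7 + 6 + 5 + 4 + 2 = 56 people.
Lower bound: ⌈56/14⌉ = 4 cabins.
A packing using 5 cabins:
  cabin 1: 11 + 2 = 13
  cabin 2: 11 = 11
  cabin 3: 10 + 4 = 14
  cabin 4: 7 + 6 = 13
  cabin 5: 5 = 5
No arrangement into 4 cabins stays within capacity, so 5 is optimal.

5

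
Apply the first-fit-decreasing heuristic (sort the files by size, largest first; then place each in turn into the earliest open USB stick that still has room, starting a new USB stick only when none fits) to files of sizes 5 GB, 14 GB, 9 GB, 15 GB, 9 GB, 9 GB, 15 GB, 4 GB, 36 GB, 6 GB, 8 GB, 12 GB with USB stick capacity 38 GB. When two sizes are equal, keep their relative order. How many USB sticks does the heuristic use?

Sorted descending: 36, 15, 15, 14, 12, 9, 9, 9, 8, 6, 5, 4.
  36 → USB stick 1 (new)  [load 36/38]
  15 → USB stick 2 (new)  [load 15/38]
  15 → USB stick 2  [load 30/38]
  14 → USB stick 3 (new)  [load 14/38]
  12 → USB stick 3  [load 26/38]
  9 → USB stick 3  [load 35/38]
  9 → USB stick 4 (new)  [load 9/38]
  9 → USB stick 4  [load 18/38]
  8 → USB stick 2  [load 38/38]
  6 → USB stick 4  [load 24/38]
  5 → USB stick 4  [load 29/38]
  4 → USB stick 4  [load 33/38]
4 USB sticks opened.

4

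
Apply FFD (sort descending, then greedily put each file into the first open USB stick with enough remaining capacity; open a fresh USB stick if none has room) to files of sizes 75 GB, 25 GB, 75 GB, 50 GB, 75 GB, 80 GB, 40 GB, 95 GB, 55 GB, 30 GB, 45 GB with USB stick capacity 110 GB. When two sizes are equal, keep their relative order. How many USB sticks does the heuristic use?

7

Sorted descending: 95, 80, 75, 75, 75, 55, 50, 45, 40, 30, 25.
  95 → USB stick 1 (new)  [load 95/110]
  80 → USB stick 2 (new)  [load 80/110]
  75 → USB stick 3 (new)  [load 75/110]
  75 → USB stick 4 (new)  [load 75/110]
  75 → USB stick 5 (new)  [load 75/110]
  55 → USB stick 6 (new)  [load 55/110]
  50 → USB stick 6  [load 105/110]
  45 → USB stick 7 (new)  [load 45/110]
  40 → USB stick 7  [load 85/110]
  30 → USB stick 2  [load 110/110]
  25 → USB stick 3  [load 100/110]
7 USB sticks opened.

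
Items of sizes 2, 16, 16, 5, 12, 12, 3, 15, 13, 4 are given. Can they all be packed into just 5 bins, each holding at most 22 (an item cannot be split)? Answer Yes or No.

No

Total = 98; ⌈98/22⌉ = 5.
6 items each exceed half the capacity and cannot share a bin, forcing at least 6 bins.
At least 6 bins are required, but only 5 are allowed.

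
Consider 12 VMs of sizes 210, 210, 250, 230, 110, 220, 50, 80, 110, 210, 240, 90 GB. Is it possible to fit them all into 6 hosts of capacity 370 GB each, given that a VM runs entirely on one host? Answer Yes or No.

Total = 2010 GB; ⌈2010/370⌉ = 6.
7 VMs each exceed half the capacity and cannot share a host, forcing at least 7 hosts.
At least 7 hosts are required, but only 6 are allowed.

No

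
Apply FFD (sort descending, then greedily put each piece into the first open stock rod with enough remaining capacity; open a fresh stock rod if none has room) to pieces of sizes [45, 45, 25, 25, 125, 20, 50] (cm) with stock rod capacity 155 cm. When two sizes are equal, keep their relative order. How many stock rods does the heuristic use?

3

Sorted descending: 125, 50, 45, 45, 25, 25, 20.
  125 → stock rod 1 (new)  [load 125/155]
  50 → stock rod 2 (new)  [load 50/155]
  45 → stock rod 2  [load 95/155]
  45 → stock rod 2  [load 140/155]
  25 → stock rod 1  [load 150/155]
  25 → stock rod 3 (new)  [load 25/155]
  20 → stock rod 3  [load 45/155]
3 stock rods opened.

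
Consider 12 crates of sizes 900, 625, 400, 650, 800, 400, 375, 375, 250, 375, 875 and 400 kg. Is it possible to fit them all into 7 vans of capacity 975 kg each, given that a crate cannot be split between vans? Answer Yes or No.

No

Total = 6425 kg; ⌈6425/975⌉ = 7.
The bound of 7 does not rule out 7, but exhaustive search shows no assignment into 7 vans of capacity 975 kg exists — the minimum is 8.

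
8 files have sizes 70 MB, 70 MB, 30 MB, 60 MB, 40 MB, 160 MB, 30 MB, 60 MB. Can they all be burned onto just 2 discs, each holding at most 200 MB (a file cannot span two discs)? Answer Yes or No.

No

Total = 520 MB; ⌈520/200⌉ = 3.
At least 3 discs are required, but only 2 are allowed.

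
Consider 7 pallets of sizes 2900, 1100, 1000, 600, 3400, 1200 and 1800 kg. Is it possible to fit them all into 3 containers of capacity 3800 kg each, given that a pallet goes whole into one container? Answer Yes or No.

No

Total = 12000 kg; ⌈12000/3800⌉ = 4.
At least 4 containers are required, but only 3 are allowed.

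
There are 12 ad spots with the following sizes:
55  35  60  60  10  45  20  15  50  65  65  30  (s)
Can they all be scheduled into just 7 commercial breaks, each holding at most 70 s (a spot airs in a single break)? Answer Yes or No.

Total = 510 s; ⌈510/70⌉ = 8.
At least 8 commercial breaks are required, but only 7 are allowed.

No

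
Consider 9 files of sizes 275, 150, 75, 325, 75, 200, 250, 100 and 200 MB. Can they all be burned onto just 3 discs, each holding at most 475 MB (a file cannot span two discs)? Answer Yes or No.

No

Total = 1650 MB; ⌈1650/475⌉ = 4.
At least 4 discs are required, but only 3 are allowed.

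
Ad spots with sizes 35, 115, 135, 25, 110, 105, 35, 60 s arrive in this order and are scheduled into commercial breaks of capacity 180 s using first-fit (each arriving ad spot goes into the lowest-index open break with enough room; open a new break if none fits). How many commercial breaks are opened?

  35 → break 1 (new)  [load 35/180]
  115 → break 1  [load 150/180]
  135 → break 2 (new)  [load 135/180]
  25 → break 1  [load 175/180]
  110 → break 3 (new)  [load 110/180]
  105 → break 4 (new)  [load 105/180]
  35 → break 2  [load 170/180]
  60 → break 3  [load 170/180]
4 commercial breaks opened.

4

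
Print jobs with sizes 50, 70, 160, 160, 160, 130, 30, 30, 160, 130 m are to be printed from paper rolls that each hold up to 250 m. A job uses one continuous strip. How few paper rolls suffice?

6

Total = 160 + 160 + 160 + 160 + 130 + 130 + 70 + 50 + 30 + 30 = 1080 m.
Lower bound: ⌈1080/250⌉ = 5 paper rolls.
Also, 6 print jobs each exceed 125 m, and no two of those can share a roll, so at least 6 paper rolls are needed.
A packing using 6 paper rolls:
  roll 1: 160 + 70 = 230
  roll 2: 160 + 50 + 30 = 240
  roll 3: 160 + 30 = 190
  roll 4: 160 = 160
  roll 5: 130 = 130
  roll 6: 130 = 130
This matches the lower bound, so 6 is optimal.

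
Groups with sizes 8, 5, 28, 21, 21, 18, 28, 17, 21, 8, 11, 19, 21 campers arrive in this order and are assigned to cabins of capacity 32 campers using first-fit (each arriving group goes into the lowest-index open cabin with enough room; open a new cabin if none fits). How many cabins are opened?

  8 → cabin 1 (new)  [load 8/32]
  5 → cabin 1  [load 13/32]
  28 → cabin 2 (new)  [load 28/32]
  21 → cabin 3 (new)  [load 21/32]
  21 → cabin 4 (new)  [load 21/32]
  18 → cabin 1  [load 31/32]
  28 → cabin 5 (new)  [load 28/32]
  17 → cabin 6 (new)  [load 17/32]
  21 → cabin 7 (new)  [load 21/32]
  8 → cabin 3  [load 29/32]
  11 → cabin 4  [load 32/32]
  19 → cabin 8 (new)  [load 19/32]
  21 → cabin 9 (new)  [load 21/32]
9 cabins opened.

9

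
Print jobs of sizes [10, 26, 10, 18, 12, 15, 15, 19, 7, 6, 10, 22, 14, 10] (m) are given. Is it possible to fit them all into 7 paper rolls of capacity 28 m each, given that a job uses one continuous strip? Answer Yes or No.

No

Total = 194 m; ⌈194/28⌉ = 7.
The bound of 7 does not rule out 7, but exhaustive search shows no assignment into 7 paper rolls of capacity 28 m exists — the minimum is 8.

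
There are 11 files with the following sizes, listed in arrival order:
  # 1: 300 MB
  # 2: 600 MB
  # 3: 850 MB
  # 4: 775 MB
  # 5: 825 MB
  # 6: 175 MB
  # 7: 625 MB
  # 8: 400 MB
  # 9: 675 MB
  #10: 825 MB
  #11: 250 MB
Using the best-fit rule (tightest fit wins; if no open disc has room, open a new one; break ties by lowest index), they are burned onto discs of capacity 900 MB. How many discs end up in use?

  300 → disc 1 (new)  [load 300/900]
  600 → disc 1  [load 900/900]
  850 → disc 2 (new)  [load 850/900]
  775 → disc 3 (new)  [load 775/900]
  825 → disc 4 (new)  [load 825/900]
  175 → disc 5 (new)  [load 175/900]
  625 → disc 5  [load 800/900]
  400 → disc 6 (new)  [load 400/900]
  675 → disc 7 (new)  [load 675/900]
  825 → disc 8 (new)  [load 825/900]
  250 → disc 6  [load 650/900]
8 discs opened.

8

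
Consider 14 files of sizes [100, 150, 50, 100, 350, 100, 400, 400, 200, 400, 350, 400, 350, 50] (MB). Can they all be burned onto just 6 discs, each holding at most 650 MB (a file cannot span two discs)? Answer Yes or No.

No

Total = 3400 MB; ⌈3400/650⌉ = 6.
7 files each exceed half the capacity and cannot share a disc, forcing at least 7 discs.
At least 7 discs are required, but only 6 are allowed.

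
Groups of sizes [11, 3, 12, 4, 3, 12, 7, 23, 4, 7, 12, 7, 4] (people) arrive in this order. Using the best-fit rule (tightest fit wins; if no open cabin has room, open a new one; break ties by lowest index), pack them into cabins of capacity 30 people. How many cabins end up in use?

4

  11 → cabin 1 (new)  [load 11/30]
  3 → cabin 1  [load 14/30]
  12 → cabin 1  [load 26/30]
  4 → cabin 1  [load 30/30]
  3 → cabin 2 (new)  [load 3/30]
  12 → cabin 2  [load 15/30]
  7 → cabin 2  [load 22/30]
  23 → cabin 3 (new)  [load 23/30]
  4 → cabin 3  [load 27/30]
  7 → cabin 2  [load 29/30]
  12 → cabin 4 (new)  [load 12/30]
  7 → cabin 4  [load 19/30]
  4 → cabin 4  [load 23/30]
4 cabins opened.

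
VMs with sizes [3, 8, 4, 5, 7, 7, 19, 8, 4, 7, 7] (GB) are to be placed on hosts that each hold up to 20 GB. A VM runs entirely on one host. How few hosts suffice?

Total = 19 + 8 + 8 + 7 + 7 + 7 + 7 + 5 + 4 + 4 + 3 = 79 GB.
Lower bound: ⌈79/20⌉ = 4 hosts.
A packing using 5 hosts:
  host 1: 19 = 19
  host 2: 8 + 8 + 4 = 20
  host 3: 7 + 7 + 5 = 19
  host 4: 7 + 7 + 4 = 18
  host 5: 3 = 3
No arrangement into 4 hosts stays within capacity, so 5 is optimal.

5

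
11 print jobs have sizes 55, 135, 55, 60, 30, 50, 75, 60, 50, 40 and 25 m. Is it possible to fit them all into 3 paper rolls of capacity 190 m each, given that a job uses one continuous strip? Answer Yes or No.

No

Total = 635 m; ⌈635/190⌉ = 4.
At least 4 paper rolls are required, but only 3 are allowed.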